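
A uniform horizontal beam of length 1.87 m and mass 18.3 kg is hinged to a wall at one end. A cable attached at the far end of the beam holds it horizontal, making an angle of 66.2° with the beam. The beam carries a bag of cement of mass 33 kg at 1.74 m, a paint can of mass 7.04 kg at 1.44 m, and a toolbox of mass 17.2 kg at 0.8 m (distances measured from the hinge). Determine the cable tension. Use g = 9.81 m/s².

T ≈ 564 N

Take moments about the hinge.
Beam weight: 18.3 × 9.81 = 179.5 N down at 0.935 m → arm 0.935 m, τ = 179.5 × 0.935 = 167.8 N·m clockwise.
Bag of cement: 33 × 9.81 = 323.7 N down at 1.74 m → arm 1.74 m, τ = 323.7 × 1.74 = 563.2 N·m clockwise.
Paint can: 7.04 × 9.81 = 69.06 N down at 1.44 m → arm 1.44 m, τ = 69.06 × 1.44 = 99.45 N·m clockwise.
Toolbox: 17.2 × 9.81 = 168.7 N down at 0.8 m → arm 0.8 m, τ = 168.7 × 0.8 = 135 N·m clockwise.
Total clockwise load moment = 965.5 N·m.
The cable tension T acts at 1.87 m; only its component perpendicular to the beam, T sinθ, produces torque. sin 66.2° = 0.915.
Setting net torque to zero: T × 1.87 × 0.915 = 965.5 → T = 965.5 / 1.711 = 564 N.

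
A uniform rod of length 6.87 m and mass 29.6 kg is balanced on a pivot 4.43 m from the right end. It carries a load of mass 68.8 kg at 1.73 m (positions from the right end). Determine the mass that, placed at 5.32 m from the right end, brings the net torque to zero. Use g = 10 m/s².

Choose the pivot (at 4.43 m from the right end) as the axis so the support reaction has zero arm there.
Beam weight: 29.6 × 10 = 296 N down at 3.435 m → arm 0.995 m, τ = 296 × 0.995 = 294.5 N·m clockwise.
Load: 68.8 × 10 = 688 N down at 1.73 m → arm 2.7 m, τ = 688 × 2.7 = 1858 N·m clockwise.
Net moment of known loads = 2152 N·m clockwise.
An unknown mass m at 5.32 m has arm 0.89 m; its moment is m·g·0.89 counterclockwise.
Στ = 0 ⇒ m × 10 × 0.89 = 2152 ⇒ m = 2152 / (10 × 0.89) = 242 kg.

m ≈ 242 kg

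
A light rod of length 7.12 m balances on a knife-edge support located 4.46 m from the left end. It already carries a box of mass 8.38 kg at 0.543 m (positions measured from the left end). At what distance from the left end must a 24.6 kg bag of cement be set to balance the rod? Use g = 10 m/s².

Choose the knife-edge support (at 4.46 m from the left end) as the axis so the support reaction has zero arm there.
Box: 8.38 × 10 = 83.8 N down at 0.543 m → arm 3.917 m, τ = 83.8 × 3.917 = 328.2 N·m counterclockwise.
Net moment of existing loads = 328.2 N·m counterclockwise.
The bag of cement weighs 24.6 × 10 = 246 N and must supply an equal clockwise moment, so its lever arm about the knife-edge support is 328.2 / 246 = 1.33 m.
That puts it at 4.46 + 1.33 = 5.79 m from the left end.

x ≈ 5.79 m from the left end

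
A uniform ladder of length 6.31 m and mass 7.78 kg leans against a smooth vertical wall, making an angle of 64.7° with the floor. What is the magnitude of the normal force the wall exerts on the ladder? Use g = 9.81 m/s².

About the foot of the ladder:
Ladder weight 7.78×9.81 = 76.32 N acts at 3.155 m along the ladder; its horizontal arm is 3.155·cos64.7° = 1.348 m → τ = 102.9 N·m clockwise.
Wall normal N acts horizontally at the top; its moment arm is the height L sinθ = 6.31·sin64.7° = 5.705 m, counterclockwise.
Balancing moments: N × 5.705 = 102.9, giving N = 18 N.

N_wall ≈ 18 N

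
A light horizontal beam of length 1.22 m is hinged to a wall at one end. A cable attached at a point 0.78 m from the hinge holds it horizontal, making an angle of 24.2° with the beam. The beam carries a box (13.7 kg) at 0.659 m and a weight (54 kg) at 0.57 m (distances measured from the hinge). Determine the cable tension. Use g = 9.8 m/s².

Choose the hinge as the axis so the unknown hinge reaction has zero arm there.
Box: 13.7 × 9.8 = 134.3 N down at 0.659 m → arm 0.659 m, τ = 134.3 × 0.659 = 88.5 N·m clockwise.
Weight: 54 × 9.8 = 529.2 N down at 0.57 m → arm 0.57 m, τ = 529.2 × 0.57 = 301.6 N·m clockwise.
Total clockwise load moment = 390.1 N·m.
The cable tension T acts at 0.78 m; only its component perpendicular to the beam, T sinθ, produces torque. sin 24.2° = 0.4099.
For rotational equilibrium, T × 0.78 × 0.4099 = 390.1, so T = 390.1 / 0.3197 = 1220 N.

T ≈ 1220 N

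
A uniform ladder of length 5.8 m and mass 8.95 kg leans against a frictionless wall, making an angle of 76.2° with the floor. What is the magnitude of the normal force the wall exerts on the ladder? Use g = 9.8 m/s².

About the foot of the ladder:
Ladder weight 8.95×9.8 = 87.71 N acts at 2.9 m along the ladder; its horizontal arm is 2.9·cos76.2° = 0.6917 m → τ = 60.67 N·m clockwise.
Wall normal N acts horizontally at the top; its moment arm is the height L sinθ = 5.8·sin76.2° = 5.633 m, counterclockwise.
For rotational equilibrium, N × 5.633 = 60.67, so N = 10.8 N.

N_wall ≈ 10.8 N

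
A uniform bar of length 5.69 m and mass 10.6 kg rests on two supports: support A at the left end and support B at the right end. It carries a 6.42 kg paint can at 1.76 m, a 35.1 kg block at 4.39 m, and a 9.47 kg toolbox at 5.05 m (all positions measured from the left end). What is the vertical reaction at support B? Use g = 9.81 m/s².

Taking torques about support A:
Beam weight: 10.6 × 9.81 = 104 N down at 2.845 m → arm 2.845 m, τ = 104 × 2.845 = 295.9 N·m clockwise.
Paint can: 6.42 × 9.81 = 62.98 N down at 1.76 m → arm 1.76 m, τ = 62.98 × 1.76 = 110.8 N·m clockwise.
Block: 35.1 × 9.81 = 344.3 N down at 4.39 m → arm 4.39 m, τ = 344.3 × 4.39 = 1511 N·m clockwise.
Toolbox: 9.47 × 9.81 = 92.9 N down at 5.05 m → arm 5.05 m, τ = 92.9 × 5.05 = 469.1 N·m clockwise.
Net load moment about support A = 2387 N·m clockwise.
Reaction R at support B is upward at 5.69 m, arm 5.69 m → moment R × 5.69 counterclockwise.
For rotational equilibrium, R × 5.69 = 2387, so R = 420 N.

R_B ≈ 420 N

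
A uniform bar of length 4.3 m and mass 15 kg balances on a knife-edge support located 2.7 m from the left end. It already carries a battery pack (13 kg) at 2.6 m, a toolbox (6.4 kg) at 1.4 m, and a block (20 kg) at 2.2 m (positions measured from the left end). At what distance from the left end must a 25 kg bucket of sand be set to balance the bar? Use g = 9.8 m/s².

Sum moments about the knife-edge support (at 2.7 m from the left end) (the support reaction has zero arm there).
Beam weight: 15 × 9.8 = 147 N down at 2.15 m → arm 0.55 m, τ = 147 × 0.55 = 80.85 N·m counterclockwise.
Battery pack: 13 × 9.8 = 127.4 N down at 2.6 m → arm 0.1 m, τ = 127.4 × 0.1 = 12.74 N·m counterclockwise.
Toolbox: 6.4 × 9.8 = 62.72 N down at 1.4 m → arm 1.3 m, τ = 62.72 × 1.3 = 81.54 N·m counterclockwise.
Block: 20 × 9.8 = 196 N down at 2.2 m → arm 0.5 m, τ = 196 × 0.5 = 98 N·m counterclockwise.
Net moment of existing loads = 273.1 N·m counterclockwise.
The bucket of sand weighs 25 × 9.8 = 245 N and must supply an equal clockwise moment, so its lever arm about the knife-edge support is 273.1 / 245 = 1.11 m.
That puts it at 2.7 + 1.11 = 3.81 m from the left end.

x ≈ 3.81 m from the left end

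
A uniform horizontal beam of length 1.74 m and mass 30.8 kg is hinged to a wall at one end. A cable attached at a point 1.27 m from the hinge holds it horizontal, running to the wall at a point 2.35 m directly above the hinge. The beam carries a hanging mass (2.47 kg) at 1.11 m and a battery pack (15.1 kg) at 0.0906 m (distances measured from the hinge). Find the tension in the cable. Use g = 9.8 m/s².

Sum moments about the hinge (the unknown hinge reaction has zero arm there).
Beam weight: 30.8 × 9.8 = 301.8 N down at 0.87 m → arm 0.87 m, τ = 301.8 × 0.87 = 262.6 N·m clockwise.
Hanging mass: 2.47 × 9.8 = 24.21 N down at 1.11 m → arm 1.11 m, τ = 24.21 × 1.11 = 26.87 N·m clockwise.
Battery pack: 15.1 × 9.8 = 148 N down at 0.0906 m → arm 0.0906 m, τ = 148 × 0.0906 = 13.41 N·m clockwise.
Total clockwise load moment = 302.9 N·m.
The cable tension T acts at 1.27 m; only its component perpendicular to the beam, T sinθ, produces torque. sinθ = h/√(h²+d²) = 2.35/√(2.35²+1.27²) = 0.8797.
Setting net torque to zero: T × 1.27 × 0.8797 = 302.9 → T = 302.9 / 1.117 = 271 N.

T ≈ 271 N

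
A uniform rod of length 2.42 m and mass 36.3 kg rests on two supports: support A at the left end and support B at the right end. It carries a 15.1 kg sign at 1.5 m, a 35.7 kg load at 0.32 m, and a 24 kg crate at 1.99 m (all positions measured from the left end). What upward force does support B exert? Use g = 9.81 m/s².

Sum moments about support A (its reaction then has zero moment arm).
Beam weight: 36.3 × 9.81 = 356.1 N down at 1.21 m → arm 1.21 m, τ = 356.1 × 1.21 = 430.9 N·m clockwise.
Sign: 15.1 × 9.81 = 148.1 N down at 1.5 m → arm 1.5 m, τ = 148.1 × 1.5 = 222.1 N·m clockwise.
Load: 35.7 × 9.81 = 350.2 N down at 0.32 m → arm 0.32 m, τ = 350.2 × 0.32 = 112.1 N·m clockwise.
Crate: 24 × 9.81 = 235.4 N down at 1.99 m → arm 1.99 m, τ = 235.4 × 1.99 = 468.4 N·m clockwise.
Net load moment about support A = 1234 N·m clockwise.
Reaction R at support B is upward at 2.42 m, arm 2.42 m → moment R × 2.42 counterclockwise.
For rotational equilibrium, R × 2.42 = 1234, so R = 510 N.

R_B ≈ 510 N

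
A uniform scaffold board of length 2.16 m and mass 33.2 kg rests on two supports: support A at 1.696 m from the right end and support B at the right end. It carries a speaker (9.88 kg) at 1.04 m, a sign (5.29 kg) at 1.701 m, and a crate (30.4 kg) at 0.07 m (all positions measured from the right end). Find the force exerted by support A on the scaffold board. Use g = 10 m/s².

R_A ≈ 338 N

Choose support B as the axis so its reaction then has zero moment arm.
Beam weight: 33.2 × 10 = 332 N down at 1.08 m → arm 1.08 m, τ = 332 × 1.08 = 358.6 N·m counterclockwise.
Speaker: 9.88 × 10 = 98.8 N down at 1.04 m → arm 1.04 m, τ = 98.8 × 1.04 = 102.8 N·m counterclockwise.
Sign: 5.29 × 10 = 52.9 N down at 1.701 m → arm 1.701 m, τ = 52.9 × 1.701 = 89.98 N·m counterclockwise.
Crate: 30.4 × 10 = 304 N down at 0.07 m → arm 0.07 m, τ = 304 × 0.07 = 21.28 N·m counterclockwise.
Net load moment about support B = 572.7 N·m counterclockwise.
Reaction R at support A is upward at 1.696 m, arm 1.696 m → moment R × 1.696 clockwise.
Setting net torque to zero: R × 1.696 = 572.7 → R = 338 N.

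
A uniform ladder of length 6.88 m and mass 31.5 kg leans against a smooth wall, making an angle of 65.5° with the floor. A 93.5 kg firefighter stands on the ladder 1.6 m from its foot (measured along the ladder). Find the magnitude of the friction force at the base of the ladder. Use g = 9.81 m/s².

Take moments about the foot of the ladder.
Ladder weight 31.5×9.81 = 309 N acts at 3.44 m along the ladder; its horizontal arm is 3.44·cos65.5° = 1.427 m → τ = 440.9 N·m clockwise.
Firefighter: 93.5×9.81 = 917.2 N at 1.6 m → arm 0.6635 m → τ = 608.6 N·m clockwise.
Wall normal N acts horizontally at the top; its moment arm is the height L sinθ = 6.88·sin65.5° = 6.261 m, counterclockwise.
For rotational equilibrium, N × 6.261 = 1050, so N = 168 N.
ΣFx = 0: friction at the foot balances the wall's push, so f = N_wall = 168 N.

f ≈ 168 N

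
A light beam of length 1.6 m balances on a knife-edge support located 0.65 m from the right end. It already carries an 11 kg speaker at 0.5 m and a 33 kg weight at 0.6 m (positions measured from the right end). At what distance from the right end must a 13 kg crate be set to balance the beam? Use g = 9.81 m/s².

x ≈ 0.904 m from the right end

Taking torques about the knife-edge support (at 0.65 m from the right end):
Speaker: 11 × 9.81 = 107.9 N down at 0.5 m → arm 0.15 m, τ = 107.9 × 0.15 = 16.18 N·m clockwise.
Weight: 33 × 9.81 = 323.7 N down at 0.6 m → arm 0.05 m, τ = 323.7 × 0.05 = 16.18 N·m clockwise.
Net moment of existing loads = 32.36 N·m clockwise.
The crate weighs 13 × 9.81 = 127.5 N and must supply an equal counterclockwise moment, so its lever arm about the knife-edge support is 32.36 / 127.5 = 0.254 m.
That puts it at 0.65 + 0.254 = 0.904 m from the right end.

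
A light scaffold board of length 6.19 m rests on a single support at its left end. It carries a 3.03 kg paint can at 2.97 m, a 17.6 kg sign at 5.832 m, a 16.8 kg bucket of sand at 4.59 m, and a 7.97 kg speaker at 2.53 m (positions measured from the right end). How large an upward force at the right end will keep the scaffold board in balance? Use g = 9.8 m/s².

F ≈ 114 N

Sum moments about the left end (the unknown pivot reaction has zero arm there).
Paint can: 3.03 × 9.8 = 29.69 N down at 2.97 m → arm 3.22 m, τ = 29.69 × 3.22 = 95.6 N·m clockwise.
Sign: 17.6 × 9.8 = 172.5 N down at 5.832 m → arm 0.358 m, τ = 172.5 × 0.358 = 61.75 N·m clockwise.
Bucket of sand: 16.8 × 9.8 = 164.6 N down at 4.59 m → arm 1.6 m, τ = 164.6 × 1.6 = 263.4 N·m clockwise.
Speaker: 7.97 × 9.8 = 78.11 N down at 2.53 m → arm 3.66 m, τ = 78.11 × 3.66 = 285.9 N·m clockwise.
Net moment of the loads = 706.6 N·m clockwise.
The upward force F acts at the right end, arm 6.19 m, giving F × 6.19 counterclockwise.
Στ = 0 ⇒ F × 6.19 = 706.6 ⇒ F = 706.6 / 6.19 = 114 N.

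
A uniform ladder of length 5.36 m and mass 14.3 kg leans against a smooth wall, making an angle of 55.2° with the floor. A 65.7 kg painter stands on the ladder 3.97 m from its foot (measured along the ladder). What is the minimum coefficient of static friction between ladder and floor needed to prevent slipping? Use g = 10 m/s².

μ_min ≈ 0.485

Take moments about the foot of the ladder.
Ladder weight 14.3×10 = 143 N acts at 2.68 m along the ladder; its horizontal arm is 2.68·cos55.2° = 1.53 m → τ = 218.8 N·m clockwise.
Painter: 65.7×10 = 657 N at 3.97 m → arm 2.266 m → τ = 1489 N·m clockwise.
Wall normal N acts horizontally at the top; its moment arm is the height L sinθ = 5.36·sin55.2° = 4.401 m, counterclockwise.
Setting net torque to zero: N × 4.401 = 1708 → N = 388.1 N.
ΣFx = 0 ⇒ f = N_wall = 388.1 N. ΣFy = 0 ⇒ N_floor = 800 N.
μ_min = f / N_floor = 388.1 / 800 = 0.485.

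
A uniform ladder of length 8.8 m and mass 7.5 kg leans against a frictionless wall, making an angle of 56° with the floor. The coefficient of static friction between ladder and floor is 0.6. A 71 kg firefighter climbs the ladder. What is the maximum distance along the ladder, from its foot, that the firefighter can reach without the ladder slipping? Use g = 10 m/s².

d ≈ 8.19 m

Taking torques about the foot of the ladder:
Ladder weight 7.5×10 = 75 N acts at 4.4 m along the ladder; its horizontal arm is 4.4·cos56° = 2.46 m → τ = 184.5 N·m clockwise.
Firefighter weight 71×10 = 710 N at distance d → arm d·cos56° → τ = 710·d·0.5592 clockwise.
Wall normal N at the top has arm L sinθ = 7.296 m counterclockwise, so Στ = 0 gives N·7.296 = 184.5 + 397·d.
ΣFy = 0 ⇒ N_floor = 785 N, so the maximum friction is μ_s·N_floor = 0.6×785 = 471 N. ΣFx = 0 ⇒ N_wall = f, so at the slipping point N = 471 N.
Substituting: 471×7.296 = 184.5 + 397·d ⇒ d = (3436 − 184.5) / 397 = 8.19 m.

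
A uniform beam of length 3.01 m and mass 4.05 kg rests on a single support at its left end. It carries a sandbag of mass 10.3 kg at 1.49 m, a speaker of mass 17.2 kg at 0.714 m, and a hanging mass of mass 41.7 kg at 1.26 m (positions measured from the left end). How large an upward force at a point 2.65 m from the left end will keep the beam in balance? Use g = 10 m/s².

Take moments about the left end.
Beam weight: 4.05 × 10 = 40.5 N down at 1.505 m → arm 1.505 m, τ = 40.5 × 1.505 = 60.95 N·m clockwise.
Sandbag: 10.3 × 10 = 103 N down at 1.49 m → arm 1.49 m, τ = 103 × 1.49 = 153.5 N·m clockwise.
Speaker: 17.2 × 10 = 172 N down at 0.714 m → arm 0.714 m, τ = 172 × 0.714 = 122.8 N·m clockwise.
Hanging mass: 41.7 × 10 = 417 N down at 1.26 m → arm 1.26 m, τ = 417 × 1.26 = 525.4 N·m clockwise.
Net moment of the loads = 862.6 N·m clockwise.
The upward force F acts at a point 2.65 m from the left end, arm 2.65 m, giving F × 2.65 counterclockwise.
Balancing moments: F × 2.65 = 862.6, giving F = 862.6 / 2.65 = 326 N.

F ≈ 326 N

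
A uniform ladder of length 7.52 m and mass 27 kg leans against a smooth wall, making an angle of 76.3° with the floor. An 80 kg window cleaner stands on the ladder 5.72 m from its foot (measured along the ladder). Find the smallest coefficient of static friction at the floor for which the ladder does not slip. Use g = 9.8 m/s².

μ_min ≈ 0.169

Taking torques about the foot of the ladder:
Ladder weight 27×9.8 = 264.6 N acts at 3.76 m along the ladder; its horizontal arm is 3.76·cos76.3° = 0.8905 m → τ = 235.6 N·m clockwise.
Window cleaner: 80×9.8 = 784 N at 5.72 m → arm 1.355 m → τ = 1062 N·m clockwise.
Wall normal N acts horizontally at the top; its moment arm is the height L sinθ = 7.52·sin76.3° = 7.306 m, counterclockwise.
Setting net torque to zero: N × 7.306 = 1298 → N = 177.7 N.
ΣFx = 0 ⇒ f = N_wall = 177.7 N. ΣFy = 0 ⇒ N_floor = 1049 N.
μ_min = f / N_floor = 177.7 / 1049 = 0.169.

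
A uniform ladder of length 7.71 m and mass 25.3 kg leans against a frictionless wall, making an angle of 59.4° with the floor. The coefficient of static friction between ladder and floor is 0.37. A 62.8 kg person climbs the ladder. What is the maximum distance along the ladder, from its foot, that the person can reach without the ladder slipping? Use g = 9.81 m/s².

d ≈ 5.21 m

Choose the foot of the ladder as the axis so the floor normal and friction both act there and drop out.
Ladder weight 25.3×9.81 = 248.2 N acts at 3.855 m along the ladder; its horizontal arm is 3.855·cos59.4° = 1.962 m → τ = 487 N·m clockwise.
Person weight 62.8×9.81 = 616.1 N at distance d → arm d·cos59.4° → τ = 616.1·d·0.509 clockwise.
Wall normal N at the top has arm L sinθ = 6.636 m counterclockwise, so Στ = 0 gives N·6.636 = 487 + 313.6·d.
ΣFy = 0 ⇒ N_floor = 864.3 N, so the maximum friction is μ_s·N_floor = 0.37×864.3 = 319.8 N. ΣFx = 0 ⇒ N_wall = f, so at the slipping point N = 319.8 N.
Substituting: 319.8×6.636 = 487 + 313.6·d ⇒ d = (2122 − 487) / 313.6 = 5.21 m.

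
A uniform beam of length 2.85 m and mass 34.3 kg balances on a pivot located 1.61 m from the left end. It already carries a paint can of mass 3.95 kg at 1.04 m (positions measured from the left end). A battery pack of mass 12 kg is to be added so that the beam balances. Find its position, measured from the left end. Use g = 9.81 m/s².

x ≈ 2.33 m from the left end

Take moments about the pivot (at 1.61 m from the left end).
Beam weight: 34.3 × 9.81 = 336.5 N down at 1.425 m → arm 0.185 m, τ = 336.5 × 0.185 = 62.25 N·m counterclockwise.
Paint can: 3.95 × 9.81 = 38.75 N down at 1.04 m → arm 0.57 m, τ = 38.75 × 0.57 = 22.09 N·m counterclockwise.
Net moment of existing loads = 84.34 N·m counterclockwise.
The battery pack weighs 12 × 9.81 = 117.7 N and must supply an equal clockwise moment, so its lever arm about the pivot is 84.34 / 117.7 = 0.717 m.
That puts it at 1.61 + 0.717 = 2.33 m from the left end.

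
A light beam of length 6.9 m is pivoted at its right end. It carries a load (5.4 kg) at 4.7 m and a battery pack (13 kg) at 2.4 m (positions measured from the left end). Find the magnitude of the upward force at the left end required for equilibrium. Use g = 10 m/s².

F ≈ 102 N

About the right end:
Load: 5.4 × 10 = 54 N down at 4.7 m → arm 2.2 m, τ = 54 × 2.2 = 118.8 N·m counterclockwise.
Battery pack: 13 × 10 = 130 N down at 2.4 m → arm 4.5 m, τ = 130 × 4.5 = 585 N·m counterclockwise.
Net moment of the loads = 703.8 N·m counterclockwise.
The upward force F acts at the left end, arm 6.9 m, giving F × 6.9 clockwise.
For rotational equilibrium, F × 6.9 = 703.8, so F = 703.8 / 6.9 = 102 N.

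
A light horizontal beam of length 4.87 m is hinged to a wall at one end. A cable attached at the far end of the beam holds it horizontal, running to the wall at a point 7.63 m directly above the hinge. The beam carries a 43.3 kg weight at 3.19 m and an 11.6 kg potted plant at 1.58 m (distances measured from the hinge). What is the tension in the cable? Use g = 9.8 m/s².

Choose the hinge as the axis so the unknown hinge reaction has zero arm there.
Weight: 43.3 × 9.8 = 424.3 N down at 3.19 m → arm 3.19 m, τ = 424.3 × 3.19 = 1354 N·m clockwise.
Potted plant: 11.6 × 9.8 = 113.7 N down at 1.58 m → arm 1.58 m, τ = 113.7 × 1.58 = 179.6 N·m clockwise.
Total clockwise load moment = 1534 N·m.
The cable tension T acts at 4.87 m; only its component perpendicular to the beam, T sinθ, produces torque. sinθ = h/√(h²+d²) = 7.63/√(7.63²+4.87²) = 0.8429.
Setting net torque to zero: T × 4.87 × 0.8429 = 1534 → T = 1534 / 4.105 = 374 N.

T ≈ 374 N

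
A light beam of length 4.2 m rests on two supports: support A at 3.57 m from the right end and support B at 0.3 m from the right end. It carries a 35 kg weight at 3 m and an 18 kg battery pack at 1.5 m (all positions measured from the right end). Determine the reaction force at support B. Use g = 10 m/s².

Taking torques about support A:
Weight: 35 × 10 = 350 N down at 3 m → arm 0.57 m, τ = 350 × 0.57 = 199.5 N·m clockwise.
Battery pack: 18 × 10 = 180 N down at 1.5 m → arm 2.07 m, τ = 180 × 2.07 = 372.6 N·m clockwise.
Net load moment about support A = 572.1 N·m clockwise.
Reaction R at support B is upward at 0.3 m, arm 3.27 m → moment R × 3.27 counterclockwise.
Balancing moments: R × 3.27 = 572.1, giving R = 175 N.

R_B ≈ 175 N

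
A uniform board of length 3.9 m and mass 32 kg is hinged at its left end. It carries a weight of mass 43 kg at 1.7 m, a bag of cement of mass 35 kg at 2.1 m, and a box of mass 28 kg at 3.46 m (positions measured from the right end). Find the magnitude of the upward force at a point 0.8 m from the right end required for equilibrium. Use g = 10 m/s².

F ≈ 749 N

Take moments about the left end.
Beam weight: 32 × 10 = 320 N down at 1.95 m → arm 1.95 m, τ = 320 × 1.95 = 624 N·m clockwise.
Weight: 43 × 10 = 430 N down at 1.7 m → arm 2.2 m, τ = 430 × 2.2 = 946 N·m clockwise.
Bag of cement: 35 × 10 = 350 N down at 2.1 m → arm 1.8 m, τ = 350 × 1.8 = 630 N·m clockwise.
Box: 28 × 10 = 280 N down at 3.46 m → arm 0.44 m, τ = 280 × 0.44 = 123.2 N·m clockwise.
Net moment of the loads = 2323 N·m clockwise.
The upward force F acts at a point 0.8 m from the right end, arm 3.1 m, giving F × 3.1 counterclockwise.
Setting net torque to zero: F × 3.1 = 2323 → F = 2323 / 3.1 = 749 N.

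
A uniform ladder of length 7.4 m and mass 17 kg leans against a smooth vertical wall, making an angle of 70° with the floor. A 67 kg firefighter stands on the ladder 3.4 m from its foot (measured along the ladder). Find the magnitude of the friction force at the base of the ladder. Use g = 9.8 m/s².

f ≈ 140 N

Take moments about the foot of the ladder.
Ladder weight 17×9.8 = 166.6 N acts at 3.7 m along the ladder; its horizontal arm is 3.7·cos70° = 1.265 m → τ = 210.7 N·m clockwise.
Firefighter: 67×9.8 = 656.6 N at 3.4 m → arm 1.163 m → τ = 763.6 N·m clockwise.
Wall normal N acts horizontally at the top; its moment arm is the height L sinθ = 7.4·sin70° = 6.954 m, counterclockwise.
For rotational equilibrium, N × 6.954 = 974.3, so N = 140 N.
ΣFx = 0: friction at the foot balances the wall's push, so f = N_wall = 140 N.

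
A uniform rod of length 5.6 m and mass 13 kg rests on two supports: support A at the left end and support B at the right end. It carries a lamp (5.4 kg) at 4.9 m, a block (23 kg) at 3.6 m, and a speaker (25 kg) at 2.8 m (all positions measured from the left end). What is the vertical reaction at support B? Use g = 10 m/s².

Choose support A as the axis so its reaction then has zero moment arm.
Beam weight: 13 × 10 = 130 N down at 2.8 m → arm 2.8 m, τ = 130 × 2.8 = 364 N·m clockwise.
Lamp: 5.4 × 10 = 54 N down at 4.9 m → arm 4.9 m, τ = 54 × 4.9 = 264.6 N·m clockwise.
Block: 23 × 10 = 230 N down at 3.6 m → arm 3.6 m, τ = 230 × 3.6 = 828 N·m clockwise.
Speaker: 25 × 10 = 250 N down at 2.8 m → arm 2.8 m, τ = 250 × 2.8 = 700 N·m clockwise.
Net load moment about support A = 2157 N·m clockwise.
Reaction R at support B is upward at 5.6 m, arm 5.6 m → moment R × 5.6 counterclockwise.
For rotational equilibrium, R × 5.6 = 2157, so R = 385 N.

R_B ≈ 385 N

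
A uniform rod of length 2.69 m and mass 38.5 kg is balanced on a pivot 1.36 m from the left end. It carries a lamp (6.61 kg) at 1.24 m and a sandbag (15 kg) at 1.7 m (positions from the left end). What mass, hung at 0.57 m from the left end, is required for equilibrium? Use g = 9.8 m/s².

Choose the pivot (at 1.36 m from the left end) as the axis so the support reaction has zero arm there.
Beam weight: 38.5 × 9.8 = 377.3 N down at 1.345 m → arm 0.015 m, τ = 377.3 × 0.015 = 5.659 N·m counterclockwise.
Lamp: 6.61 × 9.8 = 64.78 N down at 1.24 m → arm 0.12 m, τ = 64.78 × 0.12 = 7.774 N·m counterclockwise.
Sandbag: 15 × 9.8 = 147 N down at 1.7 m → arm 0.34 m, τ = 147 × 0.34 = 49.98 N·m clockwise.
Net moment of known loads = 36.55 N·m clockwise.
An unknown mass m at 0.57 m has arm 0.79 m; its moment is m·g·0.79 counterclockwise.
For rotational equilibrium, m × 9.8 × 0.79 = 36.55, so m = 36.55 / (9.8 × 0.79) = 4.72 kg.

m ≈ 4.72 kg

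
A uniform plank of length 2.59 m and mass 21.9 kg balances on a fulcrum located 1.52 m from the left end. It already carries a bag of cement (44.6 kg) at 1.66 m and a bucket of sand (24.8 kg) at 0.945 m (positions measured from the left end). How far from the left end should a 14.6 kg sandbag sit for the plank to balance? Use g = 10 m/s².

Choose the fulcrum (at 1.52 m from the left end) as the axis so the support reaction has zero arm there.
Beam weight: 21.9 × 10 = 219 N down at 1.295 m → arm 0.225 m, τ = 219 × 0.225 = 49.27 N·m counterclockwise.
Bag of cement: 44.6 × 10 = 446 N down at 1.66 m → arm 0.14 m, τ = 446 × 0.14 = 62.44 N·m clockwise.
Bucket of sand: 24.8 × 10 = 248 N down at 0.945 m → arm 0.575 m, τ = 248 × 0.575 = 142.6 N·m counterclockwise.
Net moment of existing loads = 129.4 N·m counterclockwise.
The sandbag weighs 14.6 × 10 = 146 N and must supply an equal clockwise moment, so its lever arm about the fulcrum is 129.4 / 146 = 0.886 m.
That puts it at 1.52 + 0.886 = 2.41 m from the left end.

x ≈ 2.41 m from the left end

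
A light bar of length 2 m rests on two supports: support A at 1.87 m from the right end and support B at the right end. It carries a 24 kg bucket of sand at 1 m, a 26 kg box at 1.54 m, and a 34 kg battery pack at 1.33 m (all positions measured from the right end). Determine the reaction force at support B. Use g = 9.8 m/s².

R_B ≈ 251 N

Take moments about support A.
Bucket of sand: 24 × 9.8 = 235.2 N down at 1 m → arm 0.87 m, τ = 235.2 × 0.87 = 204.6 N·m clockwise.
Box: 26 × 9.8 = 254.8 N down at 1.54 m → arm 0.33 m, τ = 254.8 × 0.33 = 84.08 N·m clockwise.
Battery pack: 34 × 9.8 = 333.2 N down at 1.33 m → arm 0.54 m, τ = 333.2 × 0.54 = 179.9 N·m clockwise.
Net load moment about support A = 468.6 N·m clockwise.
Reaction R at support B is upward at 0 m, arm 1.87 m → moment R × 1.87 counterclockwise.
For rotational equilibrium, R × 1.87 = 468.6, so R = 251 N.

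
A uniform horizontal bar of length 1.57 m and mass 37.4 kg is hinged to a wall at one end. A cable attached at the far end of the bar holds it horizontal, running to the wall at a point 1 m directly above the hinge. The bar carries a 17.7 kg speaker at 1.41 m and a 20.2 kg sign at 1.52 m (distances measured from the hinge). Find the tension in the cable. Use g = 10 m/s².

T ≈ 1010 N

Take moments about the hinge.
Beam weight: 37.4 × 10 = 374 N down at 0.785 m → arm 0.785 m, τ = 374 × 0.785 = 293.6 N·m clockwise.
Speaker: 17.7 × 10 = 177 N down at 1.41 m → arm 1.41 m, τ = 177 × 1.41 = 249.6 N·m clockwise.
Sign: 20.2 × 10 = 202 N down at 1.52 m → arm 1.52 m, τ = 202 × 1.52 = 307 N·m clockwise.
Total clockwise load moment = 850.2 N·m.
The cable tension T acts at 1.57 m; only its component perpendicular to the bar, T sinθ, produces torque. sinθ = h/√(h²+d²) = 1/√(1²+1.57²) = 0.5372.
Setting net torque to zero: T × 1.57 × 0.5372 = 850.2 → T = 850.2 / 0.8434 = 1010 N.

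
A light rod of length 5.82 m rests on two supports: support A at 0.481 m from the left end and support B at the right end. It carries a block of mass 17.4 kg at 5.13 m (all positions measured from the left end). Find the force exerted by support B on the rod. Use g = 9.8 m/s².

R_B ≈ 148 N

Take moments about support A.
Block: 17.4 × 9.8 = 170.5 N down at 5.13 m → arm 4.649 m, τ = 170.5 × 4.649 = 792.7 N·m clockwise.
Net load moment about support A = 792.7 N·m clockwise.
Reaction R at support B is upward at 5.82 m, arm 5.339 m → moment R × 5.339 counterclockwise.
Setting net torque to zero: R × 5.339 = 792.7 → R = 148 N.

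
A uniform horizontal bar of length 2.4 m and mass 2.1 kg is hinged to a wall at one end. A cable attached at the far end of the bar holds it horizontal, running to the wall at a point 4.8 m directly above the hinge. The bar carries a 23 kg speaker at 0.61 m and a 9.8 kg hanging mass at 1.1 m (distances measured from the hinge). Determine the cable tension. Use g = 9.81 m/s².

Choose the hinge as the axis so the unknown hinge reaction has zero arm there.
Beam weight: 2.1 × 9.81 = 20.6 N down at 1.2 m → arm 1.2 m, τ = 20.6 × 1.2 = 24.72 N·m clockwise.
Speaker: 23 × 9.81 = 225.6 N down at 0.61 m → arm 0.61 m, τ = 225.6 × 0.61 = 137.6 N·m clockwise.
Hanging mass: 9.8 × 9.81 = 96.14 N down at 1.1 m → arm 1.1 m, τ = 96.14 × 1.1 = 105.8 N·m clockwise.
Total clockwise load moment = 268.1 N·m.
The cable tension T acts at 2.4 m; only its component perpendicular to the bar, T sinθ, produces torque. sinθ = h/√(h²+d²) = 4.8/√(4.8²+2.4²) = 0.8944.
Balancing moments: T × 2.4 × 0.8944 = 268.1, giving T = 268.1 / 2.147 = 125 N.

T ≈ 125 N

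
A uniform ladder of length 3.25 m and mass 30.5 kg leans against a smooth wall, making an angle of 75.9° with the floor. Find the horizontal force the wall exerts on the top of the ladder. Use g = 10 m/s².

Choose the foot of the ladder as the axis so the floor normal and friction both act there and drop out.
Ladder weight 30.5×10 = 305 N acts at 1.625 m along the ladder; its horizontal arm is 1.625·cos75.9° = 0.3959 m → τ = 120.7 N·m clockwise.
Wall normal N acts horizontally at the top; its moment arm is the height L sinθ = 3.25·sin75.9° = 3.152 m, counterclockwise.
For rotational equilibrium, N × 3.152 = 120.7, so N = 38.3 N.

N_wall ≈ 38.3 N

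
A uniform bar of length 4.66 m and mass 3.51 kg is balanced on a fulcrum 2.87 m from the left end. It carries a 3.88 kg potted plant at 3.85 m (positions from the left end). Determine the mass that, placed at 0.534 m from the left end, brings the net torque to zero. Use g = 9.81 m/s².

Take moments about the fulcrum (at 2.87 m from the left end).
Beam weight: 3.51 × 9.81 = 34.43 N down at 2.33 m → arm 0.54 m, τ = 34.43 × 0.54 = 18.59 N·m counterclockwise.
Potted plant: 3.88 × 9.81 = 38.06 N down at 3.85 m → arm 0.98 m, τ = 38.06 × 0.98 = 37.3 N·m clockwise.
Net moment of known loads = 18.71 N·m clockwise.
An unknown mass m at 0.534 m has arm 2.336 m; its moment is m·g·2.336 counterclockwise.
Balancing moments: m × 9.81 × 2.336 = 18.71, giving m = 18.71 / (9.81 × 2.336) = 0.816 kg.

m ≈ 0.816 kg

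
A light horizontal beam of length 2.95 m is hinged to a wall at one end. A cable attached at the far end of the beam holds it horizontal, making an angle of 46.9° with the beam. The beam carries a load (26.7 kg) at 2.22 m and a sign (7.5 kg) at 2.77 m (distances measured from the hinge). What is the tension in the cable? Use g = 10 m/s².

T ≈ 372 N

About the hinge:
Load: 26.7 × 10 = 267 N down at 2.22 m → arm 2.22 m, τ = 267 × 2.22 = 592.7 N·m clockwise.
Sign: 7.5 × 10 = 75 N down at 2.77 m → arm 2.77 m, τ = 75 × 2.77 = 207.8 N·m clockwise.
Total clockwise load moment = 800.5 N·m.
The cable tension T acts at 2.95 m; only its component perpendicular to the beam, T sinθ, produces torque. sin 46.9° = 0.7302.
For rotational equilibrium, T × 2.95 × 0.7302 = 800.5, so T = 800.5 / 2.154 = 372 N.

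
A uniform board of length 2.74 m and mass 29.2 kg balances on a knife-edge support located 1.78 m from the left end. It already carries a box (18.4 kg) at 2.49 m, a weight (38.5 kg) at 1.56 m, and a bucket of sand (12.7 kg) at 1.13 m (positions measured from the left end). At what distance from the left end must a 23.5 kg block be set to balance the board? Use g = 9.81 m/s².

Choose the knife-edge support (at 1.78 m from the left end) as the axis so the support reaction has zero arm there.
Beam weight: 29.2 × 9.81 = 286.5 N down at 1.37 m → arm 0.41 m, τ = 286.5 × 0.41 = 117.5 N·m counterclockwise.
Box: 18.4 × 9.81 = 180.5 N down at 2.49 m → arm 0.71 m, τ = 180.5 × 0.71 = 128.2 N·m clockwise.
Weight: 38.5 × 9.81 = 377.7 N down at 1.56 m → arm 0.22 m, τ = 377.7 × 0.22 = 83.09 N·m counterclockwise.
Bucket of sand: 12.7 × 9.81 = 124.6 N down at 1.13 m → arm 0.65 m, τ = 124.6 × 0.65 = 80.99 N·m counterclockwise.
Net moment of existing loads = 153.4 N·m counterclockwise.
The block weighs 23.5 × 9.81 = 230.5 N and must supply an equal clockwise moment, so its lever arm about the knife-edge support is 153.4 / 230.5 = 0.666 m.
That puts it at 1.78 + 0.666 = 2.45 m from the left end.

x ≈ 2.45 m from the left end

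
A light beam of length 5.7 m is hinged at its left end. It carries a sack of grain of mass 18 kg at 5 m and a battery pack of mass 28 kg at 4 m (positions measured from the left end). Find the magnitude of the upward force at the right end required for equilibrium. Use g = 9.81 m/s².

Taking torques about the left end:
Sack of grain: 18 × 9.81 = 176.6 N down at 5 m → arm 5 m, τ = 176.6 × 5 = 883 N·m clockwise.
Battery pack: 28 × 9.81 = 274.7 N down at 4 m → arm 4 m, τ = 274.7 × 4 = 1099 N·m clockwise.
Net moment of the loads = 1982 N·m clockwise.
The upward force F acts at the right end, arm 5.7 m, giving F × 5.7 counterclockwise.
Balancing moments: F × 5.7 = 1982, giving F = 1982 / 5.7 = 348 N.

F ≈ 348 N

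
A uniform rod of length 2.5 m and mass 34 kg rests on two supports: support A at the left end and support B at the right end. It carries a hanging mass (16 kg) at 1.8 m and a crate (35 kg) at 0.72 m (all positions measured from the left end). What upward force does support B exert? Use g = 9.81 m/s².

R_B ≈ 379 N

Choose support A as the axis so its reaction then has zero moment arm.
Beam weight: 34 × 9.81 = 333.5 N down at 1.25 m → arm 1.25 m, τ = 333.5 × 1.25 = 416.9 N·m clockwise.
Hanging mass: 16 × 9.81 = 157 N down at 1.8 m → arm 1.8 m, τ = 157 × 1.8 = 282.6 N·m clockwise.
Crate: 35 × 9.81 = 343.4 N down at 0.72 m → arm 0.72 m, τ = 343.4 × 0.72 = 247.2 N·m clockwise.
Net load moment about support A = 946.7 N·m clockwise.
Reaction R at support B is upward at 2.5 m, arm 2.5 m → moment R × 2.5 counterclockwise.
For rotational equilibrium, R × 2.5 = 946.7, so R = 379 N.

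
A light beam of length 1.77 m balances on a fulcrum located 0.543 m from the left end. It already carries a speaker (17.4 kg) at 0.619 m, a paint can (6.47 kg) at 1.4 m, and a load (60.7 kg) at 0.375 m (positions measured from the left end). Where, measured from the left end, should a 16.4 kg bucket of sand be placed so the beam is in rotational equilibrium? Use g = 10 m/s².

x ≈ 0.746 m from the left end

Take moments about the fulcrum (at 0.543 m from the left end).
Speaker: 17.4 × 10 = 174 N down at 0.619 m → arm 0.076 m, τ = 174 × 0.076 = 13.22 N·m clockwise.
Paint can: 6.47 × 10 = 64.7 N down at 1.4 m → arm 0.857 m, τ = 64.7 × 0.857 = 55.45 N·m clockwise.
Load: 60.7 × 10 = 607 N down at 0.375 m → arm 0.168 m, τ = 607 × 0.168 = 102 N·m counterclockwise.
Net moment of existing loads = 33.33 N·m counterclockwise.
The bucket of sand weighs 16.4 × 10 = 164 N and must supply an equal clockwise moment, so its lever arm about the fulcrum is 33.33 / 164 = 0.203 m.
That puts it at 0.543 + 0.203 = 0.746 m from the left end.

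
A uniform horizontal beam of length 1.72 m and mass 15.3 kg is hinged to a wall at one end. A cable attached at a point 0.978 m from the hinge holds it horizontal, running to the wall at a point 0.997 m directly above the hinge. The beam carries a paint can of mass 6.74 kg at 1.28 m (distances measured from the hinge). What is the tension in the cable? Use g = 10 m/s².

Sum moments about the hinge (the unknown hinge reaction has zero arm there).
Beam weight: 15.3 × 10 = 153 N down at 0.86 m → arm 0.86 m, τ = 153 × 0.86 = 131.6 N·m clockwise.
Paint can: 6.74 × 10 = 67.4 N down at 1.28 m → arm 1.28 m, τ = 67.4 × 1.28 = 86.27 N·m clockwise.
Total clockwise load moment = 217.9 N·m.
The cable tension T acts at 0.978 m; only its component perpendicular to the beam, T sinθ, produces torque. sinθ = h/√(h²+d²) = 0.997/√(0.997²+0.978²) = 0.7139.
For rotational equilibrium, T × 0.978 × 0.7139 = 217.9, so T = 217.9 / 0.6982 = 312 N.

T ≈ 312 N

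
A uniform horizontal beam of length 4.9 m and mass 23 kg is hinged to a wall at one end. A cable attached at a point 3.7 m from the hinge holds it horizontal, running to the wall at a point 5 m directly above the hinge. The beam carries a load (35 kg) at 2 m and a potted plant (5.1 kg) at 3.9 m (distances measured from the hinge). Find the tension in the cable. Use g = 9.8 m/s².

Take moments about the hinge.
Beam weight: 23 × 9.8 = 225.4 N down at 2.45 m → arm 2.45 m, τ = 225.4 × 2.45 = 552.2 N·m clockwise.
Load: 35 × 9.8 = 343 N down at 2 m → arm 2 m, τ = 343 × 2 = 686 N·m clockwise.
Potted plant: 5.1 × 9.8 = 49.98 N down at 3.9 m → arm 3.9 m, τ = 49.98 × 3.9 = 194.9 N·m clockwise.
Total clockwise load moment = 1433 N·m.
The cable tension T acts at 3.7 m; only its component perpendicular to the beam, T sinθ, produces torque. sinθ = h/√(h²+d²) = 5/√(5²+3.7²) = 0.8038.
Balancing moments: T × 3.7 × 0.8038 = 1433, giving T = 1433 / 2.974 = 482 N.

T ≈ 482 N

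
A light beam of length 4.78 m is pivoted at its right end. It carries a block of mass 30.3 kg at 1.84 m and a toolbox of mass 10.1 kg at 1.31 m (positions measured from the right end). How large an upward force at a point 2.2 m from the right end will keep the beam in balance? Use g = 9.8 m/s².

Choose the right end as the axis so the unknown pivot reaction has zero arm there.
Block: 30.3 × 9.8 = 296.9 N down at 1.84 m → arm 1.84 m, τ = 296.9 × 1.84 = 546.3 N·m counterclockwise.
Toolbox: 10.1 × 9.8 = 98.98 N down at 1.31 m → arm 1.31 m, τ = 98.98 × 1.31 = 129.7 N·m counterclockwise.
Net moment of the loads = 676 N·m counterclockwise.
The upward force F acts at a point 2.2 m from the right end, arm 2.2 m, giving F × 2.2 clockwise.
Στ = 0 ⇒ F × 2.2 = 676 ⇒ F = 676 / 2.2 = 307 N.

F ≈ 307 N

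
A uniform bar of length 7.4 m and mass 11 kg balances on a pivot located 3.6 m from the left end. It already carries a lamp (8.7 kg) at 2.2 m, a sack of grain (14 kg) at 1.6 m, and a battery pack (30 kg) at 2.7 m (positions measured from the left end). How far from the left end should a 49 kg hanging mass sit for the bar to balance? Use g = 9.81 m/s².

x ≈ 4.95 m from the left end

Take moments about the pivot (at 3.6 m from the left end).
Beam weight: 11 × 9.81 = 107.9 N down at 3.7 m → arm 0.1 m, τ = 107.9 × 0.1 = 10.79 N·m clockwise.
Lamp: 8.7 × 9.81 = 85.35 N down at 2.2 m → arm 1.4 m, τ = 85.35 × 1.4 = 119.5 N·m counterclockwise.
Sack of grain: 14 × 9.81 = 137.3 N down at 1.6 m → arm 2 m, τ = 137.3 × 2 = 274.6 N·m counterclockwise.
Battery pack: 30 × 9.81 = 294.3 N down at 2.7 m → arm 0.9 m, τ = 294.3 × 0.9 = 264.9 N·m counterclockwise.
Net moment of existing loads = 648.2 N·m counterclockwise.
The hanging mass weighs 49 × 9.81 = 480.7 N and must supply an equal clockwise moment, so its lever arm about the pivot is 648.2 / 480.7 = 1.35 m.
That puts it at 3.6 + 1.35 = 4.95 m from the left end.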